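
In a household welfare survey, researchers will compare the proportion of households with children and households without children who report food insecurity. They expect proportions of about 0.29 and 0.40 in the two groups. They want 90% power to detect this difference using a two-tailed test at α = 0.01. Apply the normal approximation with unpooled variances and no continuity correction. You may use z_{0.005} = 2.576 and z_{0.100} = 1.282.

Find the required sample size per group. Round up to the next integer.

n = (z_{α/2} + z_β)² · [p₁(1−p₁) + p₂(1−p₂)] / (p₁ − p₂)²
  = (2.576 + 1.282)² · (0.29·0.71 + 0.40·0.60) / (-0.11)²
  = (3.858)² · (0.2059 + 0.2400) / 0.0121
  = 14.8842 · 0.4459 / 0.0121
  = 548.50
Round up → n = 549 per group.

n = 549 per group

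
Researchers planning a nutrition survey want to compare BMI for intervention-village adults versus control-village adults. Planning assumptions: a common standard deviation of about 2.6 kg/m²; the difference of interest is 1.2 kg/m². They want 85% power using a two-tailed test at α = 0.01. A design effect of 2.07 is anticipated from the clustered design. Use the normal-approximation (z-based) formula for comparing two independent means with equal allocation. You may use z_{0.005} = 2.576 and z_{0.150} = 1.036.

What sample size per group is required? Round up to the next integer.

n = 254 per group

n = (z_{α/2} + z_β)² · (σ₁² + σ₂²) / δ²
  = (2.576 + 1.036)² · (2·2.6² = 13.52) / 1.2²
  = 13.0465 · 13.52 / 1.44
  = 122.49
Design effect: 2.07 × 122.49 = 253.56.
Round up → n = 254 per group.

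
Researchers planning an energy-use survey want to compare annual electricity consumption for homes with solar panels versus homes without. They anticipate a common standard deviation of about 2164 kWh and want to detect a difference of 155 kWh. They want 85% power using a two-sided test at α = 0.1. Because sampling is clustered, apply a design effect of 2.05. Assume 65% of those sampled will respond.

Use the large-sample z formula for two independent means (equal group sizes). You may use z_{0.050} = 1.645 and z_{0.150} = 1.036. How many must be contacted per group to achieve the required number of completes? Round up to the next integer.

n = (z_{α/2} + z_β)² · (σ₁² + σ₂²) / δ²
  = (1.645 + 1.036)² · (2·2164² = 9365792) / 155²
  = 7.1878 · 9365792 / 24025
  = 2802.04
Design effect: 2.05 × 2802.04 = 5744.19.
Adjust for 65% response: 5744.19 / 0.65 = 8837.21.
Round up → n = 8838 per group.

n = 8838 per group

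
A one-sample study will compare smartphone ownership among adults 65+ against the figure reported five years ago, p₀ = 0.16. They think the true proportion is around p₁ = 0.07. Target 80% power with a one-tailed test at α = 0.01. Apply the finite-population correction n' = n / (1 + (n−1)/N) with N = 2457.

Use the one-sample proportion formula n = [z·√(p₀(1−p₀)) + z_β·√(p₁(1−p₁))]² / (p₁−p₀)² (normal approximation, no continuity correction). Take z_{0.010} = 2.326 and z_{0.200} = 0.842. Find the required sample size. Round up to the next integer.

n = [z_α·√(p₀q₀) + z_β·√(p₁q₁)]² / (p₁ − p₀)²
  = [2.326·√(0.16·0.84) + 0.842·√(0.07·0.93)]² / (-0.09)²
  = [2.326·0.3666 + 0.842·0.2551]² / 0.0081
  = [1.0676]² / 0.0081
  = 140.70
Finite-population correction (N = 2457): 140.70 / (1 + (140.70 − 1)/2457) = 133.13.
Round up → n = 134.

n = 134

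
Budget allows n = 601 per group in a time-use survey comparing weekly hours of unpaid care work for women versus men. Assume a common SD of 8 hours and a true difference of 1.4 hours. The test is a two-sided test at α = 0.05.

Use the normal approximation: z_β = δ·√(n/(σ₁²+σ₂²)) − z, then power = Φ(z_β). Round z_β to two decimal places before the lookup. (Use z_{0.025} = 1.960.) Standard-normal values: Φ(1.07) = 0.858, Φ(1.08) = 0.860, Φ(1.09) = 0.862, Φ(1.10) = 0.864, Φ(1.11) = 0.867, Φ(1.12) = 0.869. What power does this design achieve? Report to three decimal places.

Power ≈ 0.858

z_β = δ·√(n/(σ₁²+σ₂²)) − z_{α/2}
    = 1.4 · √(601/128) − 1.960
    = 1.4 · 2.16687 − 1.960
    = 3.0336 − 1.960 = 1.0736 → 1.07
Power = Φ(1.07) = 0.858.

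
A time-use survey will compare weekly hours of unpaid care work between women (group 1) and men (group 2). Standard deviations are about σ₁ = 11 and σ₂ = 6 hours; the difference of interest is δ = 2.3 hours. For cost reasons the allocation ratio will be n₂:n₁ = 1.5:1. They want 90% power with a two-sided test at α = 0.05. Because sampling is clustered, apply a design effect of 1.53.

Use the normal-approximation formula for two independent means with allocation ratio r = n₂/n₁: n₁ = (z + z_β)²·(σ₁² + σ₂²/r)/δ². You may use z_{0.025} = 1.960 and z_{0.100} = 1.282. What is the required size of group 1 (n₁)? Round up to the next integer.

n₁ = 441

n₁ = (z_{α/2} + z_β)² · (σ₁² + σ₂²/r) / δ²
   = (1.960 + 1.282)² · (11² + 6²/1.5) / 2.3²
   = 10.5106 · (121 + 24) / 5.29
   = 10.5106 · 145 / 5.29
   = 288.10
Design effect: 1.53 × 288.10 = 440.79.
Round up → n₁ = 441; n₂ = r·n₁ = 1.5 × 441 = 662.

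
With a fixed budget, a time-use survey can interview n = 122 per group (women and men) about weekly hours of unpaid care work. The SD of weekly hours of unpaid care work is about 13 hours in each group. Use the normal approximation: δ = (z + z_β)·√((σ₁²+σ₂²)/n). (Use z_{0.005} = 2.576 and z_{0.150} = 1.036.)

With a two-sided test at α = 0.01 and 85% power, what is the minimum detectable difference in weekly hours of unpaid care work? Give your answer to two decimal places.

Minimum detectable difference ≈ 6.01 hours

δ = (z_{α/2} + z_β) · √((σ₁²+σ₂²)/n)
  = (2.576 + 1.036) · √(338/122)
  = 3.612 · √2.7705
  = 3.612 · 1.6645
  = 6.0121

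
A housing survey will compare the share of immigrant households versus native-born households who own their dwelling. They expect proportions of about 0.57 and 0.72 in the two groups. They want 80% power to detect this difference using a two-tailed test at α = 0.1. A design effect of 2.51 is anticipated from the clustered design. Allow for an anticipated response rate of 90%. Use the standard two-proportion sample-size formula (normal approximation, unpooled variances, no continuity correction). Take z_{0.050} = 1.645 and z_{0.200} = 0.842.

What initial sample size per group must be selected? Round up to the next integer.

n = (z_{α/2} + z_β)² · [p₁(1−p₁) + p₂(1−p₂)] / (p₁ − p₂)²
  = (1.645 + 0.842)² · (0.57·0.43 + 0.72·0.28) / (-0.15)²
  = (2.487)² · (0.2451 + 0.2016) / 0.0225
  = 6.1852 · 0.4467 / 0.0225
  = 122.80
Design effect: 2.51 × 122.80 = 308.22.
Adjust for 90% response: 308.22 / 0.90 = 342.47.
Round up → n = 343 per group.

n = 343 per group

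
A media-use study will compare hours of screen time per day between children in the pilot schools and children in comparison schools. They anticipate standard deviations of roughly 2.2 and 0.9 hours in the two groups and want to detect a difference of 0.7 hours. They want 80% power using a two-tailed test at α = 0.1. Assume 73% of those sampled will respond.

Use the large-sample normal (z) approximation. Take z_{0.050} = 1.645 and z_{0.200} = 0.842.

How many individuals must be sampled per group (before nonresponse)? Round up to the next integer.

n = 98 per group

n = (z_{α/2} + z_β)² · (σ₁² + σ₂²) / δ²
  = (1.645 + 0.842)² · (2.2² + 0.9² = 5.65) / 0.7²
  = 6.1852 · 5.65 / 0.49
  = 71.32
Adjust for 73% response: 71.32 / 0.73 = 97.70.
Round up → n = 98 per group.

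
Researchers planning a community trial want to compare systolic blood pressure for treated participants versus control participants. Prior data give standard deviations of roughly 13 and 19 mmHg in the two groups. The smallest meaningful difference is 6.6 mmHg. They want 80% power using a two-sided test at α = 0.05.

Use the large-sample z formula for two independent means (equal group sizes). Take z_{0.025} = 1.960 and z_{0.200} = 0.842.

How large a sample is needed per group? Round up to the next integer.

n = (z_{α/2} + z_β)² · (σ₁² + σ₂²) / δ²
  = (1.960 + 0.842)² · (13² + 19² = 530) / 6.6²
  = 7.8512 · 530 / 43.56
  = 95.53
Round up → n = 96 per group.

n = 96 per group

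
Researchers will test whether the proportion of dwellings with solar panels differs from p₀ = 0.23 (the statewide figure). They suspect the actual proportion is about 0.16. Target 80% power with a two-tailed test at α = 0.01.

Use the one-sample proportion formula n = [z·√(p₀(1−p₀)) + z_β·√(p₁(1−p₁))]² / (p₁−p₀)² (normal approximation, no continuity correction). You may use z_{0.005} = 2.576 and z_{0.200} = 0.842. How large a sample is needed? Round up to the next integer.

n = 396

n = [z_{α/2}·√(p₀q₀) + z_β·√(p₁q₁)]² / (p₁ − p₀)²
  = [2.576·√(0.23·0.77) + 0.842·√(0.16·0.84)]² / (-0.07)²
  = [2.576·0.4208 + 0.842·0.3666]² / 0.0049
  = [1.3927]² / 0.0049
  = 395.87
Round up → n = 396.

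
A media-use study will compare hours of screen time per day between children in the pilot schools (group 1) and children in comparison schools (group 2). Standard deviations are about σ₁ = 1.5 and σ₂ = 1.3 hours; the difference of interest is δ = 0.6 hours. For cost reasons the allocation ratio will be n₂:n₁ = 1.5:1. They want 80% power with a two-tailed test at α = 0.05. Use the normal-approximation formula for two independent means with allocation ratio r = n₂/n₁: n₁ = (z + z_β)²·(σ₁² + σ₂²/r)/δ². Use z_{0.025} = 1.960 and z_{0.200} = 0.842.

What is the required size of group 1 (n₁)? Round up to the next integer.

n₁ = (z_{α/2} + z_β)² · (σ₁² + σ₂²/r) / δ²
   = (1.960 + 0.842)² · (1.5² + 1.3²/1.5) / 0.6²
   = 7.8512 · (2.25 + 1.1267) / 0.36
   = 7.8512 · 3.3767 / 0.36
   = 73.64
Round up → n₁ = 74; n₂ = r·n₁ = 1.5 × 74 = 111.

n₁ = 74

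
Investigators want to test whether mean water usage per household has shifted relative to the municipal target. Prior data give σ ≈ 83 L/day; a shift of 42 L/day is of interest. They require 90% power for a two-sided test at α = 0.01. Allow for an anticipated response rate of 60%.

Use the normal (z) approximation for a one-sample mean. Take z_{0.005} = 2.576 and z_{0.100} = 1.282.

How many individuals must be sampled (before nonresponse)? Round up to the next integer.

n = 97

n = (z_{α/2} + z_β)² · σ² / δ²
  = (2.576 + 1.282)² · 83² / 42²
  = 14.8842 · 6889 / 1764
  = 58.13
Adjust for 60% response: 58.13 / 0.60 = 96.88.
Round up → n = 97.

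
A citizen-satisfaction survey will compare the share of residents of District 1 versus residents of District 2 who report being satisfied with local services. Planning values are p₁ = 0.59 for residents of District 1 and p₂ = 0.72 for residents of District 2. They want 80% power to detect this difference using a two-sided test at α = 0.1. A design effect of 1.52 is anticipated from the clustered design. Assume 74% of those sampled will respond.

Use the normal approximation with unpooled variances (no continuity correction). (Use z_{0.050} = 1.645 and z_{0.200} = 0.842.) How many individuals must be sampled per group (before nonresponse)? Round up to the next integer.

n = 334 per group

n = (z_{α/2} + z_β)² · [p₁(1−p₁) + p₂(1−p₂)] / (p₁ − p₂)²
  = (1.645 + 0.842)² · (0.59·0.41 + 0.72·0.28) / (-0.13)²
  = (2.487)² · (0.2419 + 0.2016) / 0.0169
  = 6.1852 · 0.4435 / 0.0169
  = 162.31
Design effect: 1.52 × 162.31 = 246.72.
Adjust for 74% response: 246.72 / 0.74 = 333.40.
Round up → n = 334 per group.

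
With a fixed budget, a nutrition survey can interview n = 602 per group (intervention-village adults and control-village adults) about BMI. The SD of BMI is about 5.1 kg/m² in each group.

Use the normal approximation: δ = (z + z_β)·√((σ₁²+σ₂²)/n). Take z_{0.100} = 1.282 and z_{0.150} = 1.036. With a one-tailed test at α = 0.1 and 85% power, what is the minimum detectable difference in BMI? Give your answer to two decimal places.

δ = (z_α + z_β) · √((σ₁²+σ₂²)/n)
  = (1.282 + 1.036) · √(52.02/602)
  = 2.318 · √0.08641
  = 2.318 · 0.2940
  = 0.6814

Minimum detectable difference ≈ 0.68 kg/m²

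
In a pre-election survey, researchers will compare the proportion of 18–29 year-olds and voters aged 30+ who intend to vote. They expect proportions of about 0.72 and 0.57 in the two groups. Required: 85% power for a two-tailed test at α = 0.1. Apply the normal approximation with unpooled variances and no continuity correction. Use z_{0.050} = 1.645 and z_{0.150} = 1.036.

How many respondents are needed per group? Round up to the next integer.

n = 143 per group

n = (z_{α/2} + z_β)² · [p₁(1−p₁) + p₂(1−p₂)] / (p₁ − p₂)²
  = (1.645 + 1.036)² · (0.72·0.28 + 0.57·0.43) / (0.15)²
  = (2.681)² · (0.2016 + 0.2451) / 0.0225
  = 7.1878 · 0.4467 / 0.0225
  = 142.70
Round up → n = 143 per group.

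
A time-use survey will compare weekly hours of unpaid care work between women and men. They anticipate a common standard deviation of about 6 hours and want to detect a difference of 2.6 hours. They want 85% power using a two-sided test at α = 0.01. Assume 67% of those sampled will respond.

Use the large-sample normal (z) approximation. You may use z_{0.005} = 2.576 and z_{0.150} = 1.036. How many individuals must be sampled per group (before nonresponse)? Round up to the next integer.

n = (z_{α/2} + z_β)² · (σ₁² + σ₂²) / δ²
  = (2.576 + 1.036)² · (2·6² = 72) / 2.6²
  = 13.0465 · 72 / 6.76
  = 138.96
Adjust for 67% response: 138.96 / 0.67 = 207.40.
Round up → n = 208 per group.

n = 208 per group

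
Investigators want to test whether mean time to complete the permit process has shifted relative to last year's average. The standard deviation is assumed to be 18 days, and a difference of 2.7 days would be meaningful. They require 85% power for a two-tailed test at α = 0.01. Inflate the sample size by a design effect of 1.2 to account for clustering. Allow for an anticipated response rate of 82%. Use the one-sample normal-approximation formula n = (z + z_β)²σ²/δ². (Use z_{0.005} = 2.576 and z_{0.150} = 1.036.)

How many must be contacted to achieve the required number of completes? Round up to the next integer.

n = (z_{α/2} + z_β)² · σ² / δ²
  = (2.576 + 1.036)² · 18² / 2.7²
  = 13.0465 · 324 / 7.29
  = 579.85
Design effect: 1.2 × 579.85 = 695.82.
Adjust for 82% response: 695.82 / 0.82 = 848.56.
Round up → n = 849.

n = 849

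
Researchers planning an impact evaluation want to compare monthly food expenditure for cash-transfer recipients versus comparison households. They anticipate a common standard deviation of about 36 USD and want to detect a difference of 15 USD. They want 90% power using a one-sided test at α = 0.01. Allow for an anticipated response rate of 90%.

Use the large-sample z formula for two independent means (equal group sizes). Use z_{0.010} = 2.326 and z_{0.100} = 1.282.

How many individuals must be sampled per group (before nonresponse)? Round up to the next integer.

n = 167 per group

n = (z_α + z_β)² · (σ₁² + σ₂²) / δ²
  = (2.326 + 1.282)² · (2·36² = 2592) / 15²
  = 13.0177 · 2592 / 225
  = 149.96
Adjust for 90% response: 149.96 / 0.90 = 166.63.
Round up → n = 167 per group.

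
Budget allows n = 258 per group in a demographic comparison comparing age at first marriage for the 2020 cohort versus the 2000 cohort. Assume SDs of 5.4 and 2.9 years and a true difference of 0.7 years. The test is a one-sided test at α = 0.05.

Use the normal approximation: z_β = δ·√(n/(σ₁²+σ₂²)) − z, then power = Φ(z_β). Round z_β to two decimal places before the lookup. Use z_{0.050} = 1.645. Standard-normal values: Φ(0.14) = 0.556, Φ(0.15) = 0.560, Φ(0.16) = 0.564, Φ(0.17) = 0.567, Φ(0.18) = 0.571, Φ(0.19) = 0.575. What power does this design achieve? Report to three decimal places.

z_β = δ·√(n/(σ₁²+σ₂²)) − z_α
    = 0.7 · √(258/37.57) − 1.645
    = 0.7 · 2.62053 − 1.645
    = 1.8344 − 1.645 = 0.1894 → 0.19
Power = Φ(0.19) = 0.575.

Power ≈ 0.575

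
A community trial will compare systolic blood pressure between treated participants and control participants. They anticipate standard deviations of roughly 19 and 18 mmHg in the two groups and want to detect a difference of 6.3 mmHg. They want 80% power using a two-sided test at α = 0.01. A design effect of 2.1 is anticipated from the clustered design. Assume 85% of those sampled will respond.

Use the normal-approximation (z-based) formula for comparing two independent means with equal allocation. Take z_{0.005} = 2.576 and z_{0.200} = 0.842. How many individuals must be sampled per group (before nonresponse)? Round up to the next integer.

n = (z_{α/2} + z_β)² · (σ₁² + σ₂²) / δ²
  = (2.576 + 0.842)² · (19² + 18² = 685) / 6.3²
  = 11.6827 · 685 / 39.69
  = 201.63
Design effect: 2.1 × 201.63 = 423.42.
Adjust for 85% response: 423.42 / 0.85 = 498.14.
Round up → n = 499 per group.

n = 499 per group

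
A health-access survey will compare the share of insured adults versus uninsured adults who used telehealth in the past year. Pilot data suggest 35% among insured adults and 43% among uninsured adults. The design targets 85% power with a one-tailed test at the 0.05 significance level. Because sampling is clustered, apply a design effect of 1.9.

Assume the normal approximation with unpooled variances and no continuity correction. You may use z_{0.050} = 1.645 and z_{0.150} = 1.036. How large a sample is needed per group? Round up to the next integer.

n = 1009 per group

n = (z_α + z_β)² · [p₁(1−p₁) + p₂(1−p₂)] / (p₁ − p₂)²
  = (1.645 + 1.036)² · (0.35·0.65 + 0.43·0.57) / (-0.08)²
  = (2.681)² · (0.2275 + 0.2451) / 0.0064
  = 7.1878 · 0.4726 / 0.0064
  = 530.77
Design effect: 1.9 × 530.77 = 1008.47.
Round up → n = 1009 per group.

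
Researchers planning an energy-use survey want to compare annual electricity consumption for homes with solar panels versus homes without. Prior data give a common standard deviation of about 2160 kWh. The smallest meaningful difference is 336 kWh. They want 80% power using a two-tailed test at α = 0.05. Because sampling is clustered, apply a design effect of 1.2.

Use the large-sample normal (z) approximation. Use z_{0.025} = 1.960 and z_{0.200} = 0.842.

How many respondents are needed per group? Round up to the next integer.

n = (z_{α/2} + z_β)² · (σ₁² + σ₂²) / δ²
  = (1.960 + 0.842)² · (2·2160² = 9331200) / 336²
  = 7.8512 · 9331200 / 112896
  = 648.93
Design effect: 1.2 × 648.93 = 778.71.
Round up → n = 779 per group.

n = 779 per group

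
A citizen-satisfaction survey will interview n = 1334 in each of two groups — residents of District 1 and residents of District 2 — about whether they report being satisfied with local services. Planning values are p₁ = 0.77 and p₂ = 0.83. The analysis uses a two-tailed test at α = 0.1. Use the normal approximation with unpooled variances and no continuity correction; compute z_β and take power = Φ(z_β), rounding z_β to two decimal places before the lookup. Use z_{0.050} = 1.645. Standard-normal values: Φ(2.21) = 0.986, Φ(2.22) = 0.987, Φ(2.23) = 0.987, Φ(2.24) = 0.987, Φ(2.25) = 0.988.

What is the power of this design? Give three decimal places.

Power ≈ 0.987

z_β = |p₁−p₂|·√(n/[p₁q₁+p₂q₂]) − z_{α/2}
    = 0.06 · √(1334/0.3182) − 1.645
    = 0.06 · 64.7482 − 1.645
    = 3.8849 − 1.645 = 2.2399 → 2.24
Power = Φ(2.24) = 0.987.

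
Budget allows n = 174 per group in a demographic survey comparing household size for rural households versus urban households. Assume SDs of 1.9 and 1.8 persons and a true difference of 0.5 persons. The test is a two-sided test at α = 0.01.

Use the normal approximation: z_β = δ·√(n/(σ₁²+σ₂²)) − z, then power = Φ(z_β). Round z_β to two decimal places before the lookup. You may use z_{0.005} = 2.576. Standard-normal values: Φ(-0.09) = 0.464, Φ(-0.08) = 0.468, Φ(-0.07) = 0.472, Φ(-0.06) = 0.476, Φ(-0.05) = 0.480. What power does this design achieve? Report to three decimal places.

Power ≈ 0.476

z_β = δ·√(n/(σ₁²+σ₂²)) − z_{α/2}
    = 0.5 · √(174/6.85) − 2.576
    = 0.5 · 5.03999 − 2.576
    = 2.5200 − 2.576 = -0.0560 → -0.06
Power = Φ(-0.06) = 0.476.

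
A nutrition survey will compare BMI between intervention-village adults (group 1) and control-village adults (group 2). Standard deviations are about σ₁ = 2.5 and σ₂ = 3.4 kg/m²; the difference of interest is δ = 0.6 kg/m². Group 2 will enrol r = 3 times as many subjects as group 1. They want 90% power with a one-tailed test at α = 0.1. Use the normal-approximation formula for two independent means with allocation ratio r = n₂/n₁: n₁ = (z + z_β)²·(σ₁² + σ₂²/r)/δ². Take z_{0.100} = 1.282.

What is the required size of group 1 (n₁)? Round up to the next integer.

n₁ = (z_α + z_β)² · (σ₁² + σ₂²/r) / δ²
   = (1.282 + 1.282)² · (2.5² + 3.4²/3) / 0.6²
   = 6.5741 · (6.25 + 3.8533) / 0.36
   = 6.5741 · 10.1033 / 0.36
   = 184.50
Round up → n₁ = 185; n₂ = r·n₁ = 3 × 185 = 555.

n₁ = 185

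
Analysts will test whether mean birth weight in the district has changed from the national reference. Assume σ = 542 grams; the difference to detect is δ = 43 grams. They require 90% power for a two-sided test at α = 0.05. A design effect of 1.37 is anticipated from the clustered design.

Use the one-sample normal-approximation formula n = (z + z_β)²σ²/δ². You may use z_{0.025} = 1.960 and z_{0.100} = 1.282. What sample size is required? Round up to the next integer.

n = 2288

n = (z_{α/2} + z_β)² · σ² / δ²
  = (1.960 + 1.282)² · 542² / 43²
  = 10.5106 · 293764 / 1849
  = 1669.89
Design effect: 1.37 × 1669.89 = 2287.75.
Round up → n = 2288.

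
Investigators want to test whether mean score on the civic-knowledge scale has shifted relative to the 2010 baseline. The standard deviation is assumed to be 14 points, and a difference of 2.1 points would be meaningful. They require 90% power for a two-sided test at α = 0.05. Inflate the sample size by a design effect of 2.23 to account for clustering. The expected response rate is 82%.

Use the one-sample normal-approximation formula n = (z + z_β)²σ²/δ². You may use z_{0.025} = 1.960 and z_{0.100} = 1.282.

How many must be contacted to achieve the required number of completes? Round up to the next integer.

n = (z_{α/2} + z_β)² · σ² / δ²
  = (1.960 + 1.282)² · 14² / 2.1²
  = 10.5106 · 196 / 4.41
  = 467.14
Design effect: 2.23 × 467.14 = 1041.71.
Adjust for 82% response: 1041.71 / 0.82 = 1270.38.
Round up → n = 1271.

n = 1271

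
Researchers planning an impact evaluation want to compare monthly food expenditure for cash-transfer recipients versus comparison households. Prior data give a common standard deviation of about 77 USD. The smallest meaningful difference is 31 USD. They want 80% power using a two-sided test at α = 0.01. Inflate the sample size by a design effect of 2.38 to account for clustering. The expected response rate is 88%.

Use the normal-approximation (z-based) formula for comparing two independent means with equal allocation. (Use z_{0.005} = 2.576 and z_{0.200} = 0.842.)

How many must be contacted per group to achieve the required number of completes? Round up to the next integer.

n = (z_{α/2} + z_β)² · (σ₁² + σ₂²) / δ²
  = (2.576 + 0.842)² · (2·77² = 11858) / 31²
  = 11.6827 · 11858 / 961
  = 144.16
Design effect: 2.38 × 144.16 = 343.09.
Adjust for 88% response: 343.09 / 0.88 = 389.88.
Round up → n = 390 per group.

n = 390 per group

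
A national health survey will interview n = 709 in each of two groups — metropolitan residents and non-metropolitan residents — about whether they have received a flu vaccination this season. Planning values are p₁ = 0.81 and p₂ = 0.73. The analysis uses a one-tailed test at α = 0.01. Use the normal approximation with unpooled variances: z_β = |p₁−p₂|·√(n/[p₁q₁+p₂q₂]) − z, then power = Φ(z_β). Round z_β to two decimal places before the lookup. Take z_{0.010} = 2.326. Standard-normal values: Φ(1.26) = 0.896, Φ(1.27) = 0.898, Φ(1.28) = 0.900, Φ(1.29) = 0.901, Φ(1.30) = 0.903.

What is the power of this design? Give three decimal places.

z_β = |p₁−p₂|·√(n/[p₁q₁+p₂q₂]) − z_α
    = 0.08 · √(709/0.3510) − 2.326
    = 0.08 · 44.9438 − 2.326
    = 3.5955 − 2.326 = 1.2695 → 1.27
Power = Φ(1.27) = 0.898.

Power ≈ 0.898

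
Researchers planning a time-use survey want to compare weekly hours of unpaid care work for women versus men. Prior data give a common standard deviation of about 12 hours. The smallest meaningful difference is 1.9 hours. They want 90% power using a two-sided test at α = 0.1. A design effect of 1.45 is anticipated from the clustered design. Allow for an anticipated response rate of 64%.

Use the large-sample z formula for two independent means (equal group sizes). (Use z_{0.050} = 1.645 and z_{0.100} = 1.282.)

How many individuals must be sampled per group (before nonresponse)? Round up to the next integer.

n = 1549 per group

n = (z_{α/2} + z_β)² · (σ₁² + σ₂²) / δ²
  = (1.645 + 1.282)² · (2·12² = 288) / 1.9²
  = 8.5673 · 288 / 3.61
  = 683.49
Design effect: 1.45 × 683.49 = 991.06.
Adjust for 64% response: 991.06 / 0.64 = 1548.53.
Round up → n = 1549 per group.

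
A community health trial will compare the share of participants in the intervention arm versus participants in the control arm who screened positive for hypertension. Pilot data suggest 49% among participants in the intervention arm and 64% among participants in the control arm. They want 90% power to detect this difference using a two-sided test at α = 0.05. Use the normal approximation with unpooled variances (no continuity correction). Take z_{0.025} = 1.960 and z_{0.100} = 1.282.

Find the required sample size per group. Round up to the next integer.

n = (z_{α/2} + z_β)² · [p₁(1−p₁) + p₂(1−p₂)] / (p₁ − p₂)²
  = (1.960 + 1.282)² · (0.49·0.51 + 0.64·0.36) / (-0.15)²
  = (3.242)² · (0.2499 + 0.2304) / 0.0225
  = 10.5106 · 0.4803 / 0.0225
  = 224.37
Round up → n = 225 per group.

n = 225 per group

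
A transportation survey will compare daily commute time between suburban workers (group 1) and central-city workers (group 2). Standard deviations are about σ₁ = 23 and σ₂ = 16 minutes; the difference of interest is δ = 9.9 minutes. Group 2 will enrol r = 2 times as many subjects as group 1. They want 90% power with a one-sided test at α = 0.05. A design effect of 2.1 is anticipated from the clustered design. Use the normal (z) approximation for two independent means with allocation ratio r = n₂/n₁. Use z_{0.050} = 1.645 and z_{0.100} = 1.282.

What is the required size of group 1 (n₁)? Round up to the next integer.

n₁ = 121

n₁ = (z_α + z_β)² · (σ₁² + σ₂²/r) / δ²
   = (1.645 + 1.282)² · (23² + 16²/2) / 9.9²
   = 8.5673 · (529 + 128) / 98.01
   = 8.5673 · 657 / 98.01
   = 57.43
Design effect: 2.1 × 57.43 = 120.60.
Round up → n₁ = 121; n₂ = r·n₁ = 2 × 121 = 242.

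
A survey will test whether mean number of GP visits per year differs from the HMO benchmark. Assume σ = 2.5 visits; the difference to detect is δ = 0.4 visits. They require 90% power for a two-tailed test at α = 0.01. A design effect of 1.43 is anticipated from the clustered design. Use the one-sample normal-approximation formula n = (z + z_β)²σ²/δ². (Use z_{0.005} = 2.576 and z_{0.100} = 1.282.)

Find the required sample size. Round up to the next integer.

n = 832

n = (z_{α/2} + z_β)² · σ² / δ²
  = (2.576 + 1.282)² · 2.5² / 0.4²
  = 14.8842 · 6.25 / 0.16
  = 581.41
Design effect: 1.43 × 581.41 = 831.42.
Round up → n = 832.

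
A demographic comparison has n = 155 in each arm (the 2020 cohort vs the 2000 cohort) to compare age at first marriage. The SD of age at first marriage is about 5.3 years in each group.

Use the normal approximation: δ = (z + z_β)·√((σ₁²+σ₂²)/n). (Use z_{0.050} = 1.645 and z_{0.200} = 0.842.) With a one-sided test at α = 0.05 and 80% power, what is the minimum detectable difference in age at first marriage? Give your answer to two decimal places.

Minimum detectable difference ≈ 1.50 years

δ = (z_α + z_β) · √((σ₁²+σ₂²)/n)
  = (1.645 + 0.842) · √(56.18/155)
  = 2.487 · √0.36245
  = 2.487 · 0.6020
  = 1.4973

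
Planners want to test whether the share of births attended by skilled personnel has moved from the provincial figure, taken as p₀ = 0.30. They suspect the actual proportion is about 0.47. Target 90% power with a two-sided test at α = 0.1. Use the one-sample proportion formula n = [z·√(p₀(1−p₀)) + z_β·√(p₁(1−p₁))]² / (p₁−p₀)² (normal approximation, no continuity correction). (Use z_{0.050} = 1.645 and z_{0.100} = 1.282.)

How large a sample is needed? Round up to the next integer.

n = 68

n = [z_{α/2}·√(p₀q₀) + z_β·√(p₁q₁)]² / (p₁ − p₀)²
  = [1.645·√(0.30·0.70) + 1.282·√(0.47·0.53)]² / (0.17)²
  = [1.645·0.4583 + 1.282·0.4991]² / 0.0289
  = [1.3937]² / 0.0289
  = 67.21
Round up → n = 68.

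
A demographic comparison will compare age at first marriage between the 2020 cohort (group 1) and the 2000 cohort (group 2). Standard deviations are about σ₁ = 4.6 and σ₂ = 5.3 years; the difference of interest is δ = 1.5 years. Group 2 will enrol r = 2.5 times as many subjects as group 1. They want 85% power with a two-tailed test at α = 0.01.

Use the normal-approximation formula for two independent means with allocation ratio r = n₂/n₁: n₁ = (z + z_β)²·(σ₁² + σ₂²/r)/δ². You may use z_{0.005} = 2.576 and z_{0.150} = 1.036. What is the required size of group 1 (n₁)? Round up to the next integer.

n₁ = (z_{α/2} + z_β)² · (σ₁² + σ₂²/r) / δ²
   = (2.576 + 1.036)² · (4.6² + 5.3²/2.5) / 1.5²
   = 13.0465 · (21.16 + 11.236) / 2.25
   = 13.0465 · 32.396 / 2.25
   = 187.85
Round up → n₁ = 188; n₂ = r·n₁ = 2.5 × 188 = 470.

n₁ = 188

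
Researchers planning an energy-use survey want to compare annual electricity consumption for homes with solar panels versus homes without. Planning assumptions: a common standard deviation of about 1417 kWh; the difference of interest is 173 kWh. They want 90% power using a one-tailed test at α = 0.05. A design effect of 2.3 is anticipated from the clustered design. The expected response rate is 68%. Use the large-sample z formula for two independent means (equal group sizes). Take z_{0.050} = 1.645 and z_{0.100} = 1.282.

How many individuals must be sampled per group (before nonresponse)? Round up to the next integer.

n = (z_α + z_β)² · (σ₁² + σ₂²) / δ²
  = (1.645 + 1.282)² · (2·1417² = 4015778) / 173²
  = 8.5673 · 4015778 / 29929
  = 1149.54
Design effect: 2.3 × 1149.54 = 2643.93.
Adjust for 68% response: 2643.93 / 0.68 = 3888.14.
Round up → n = 3889 per group.

n = 3889 per group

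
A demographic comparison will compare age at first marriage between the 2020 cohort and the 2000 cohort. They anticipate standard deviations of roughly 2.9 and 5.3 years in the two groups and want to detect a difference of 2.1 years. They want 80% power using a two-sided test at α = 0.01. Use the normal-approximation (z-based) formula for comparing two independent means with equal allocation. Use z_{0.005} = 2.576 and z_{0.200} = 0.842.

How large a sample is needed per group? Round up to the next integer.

n = (z_{α/2} + z_β)² · (σ₁² + σ₂²) / δ²
  = (2.576 + 0.842)² · (2.9² + 5.3² = 36.5) / 2.1²
  = 11.6827 · 36.5 / 4.41
  = 96.69
Round up → n = 97 per group.

n = 97 per group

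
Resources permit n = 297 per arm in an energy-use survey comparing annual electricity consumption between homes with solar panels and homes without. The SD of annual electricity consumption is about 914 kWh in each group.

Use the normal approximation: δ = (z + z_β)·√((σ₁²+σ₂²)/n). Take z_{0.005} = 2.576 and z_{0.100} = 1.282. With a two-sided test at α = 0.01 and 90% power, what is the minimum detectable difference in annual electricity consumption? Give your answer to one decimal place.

δ = (z_{α/2} + z_β) · √((σ₁²+σ₂²)/n)
  = (2.576 + 1.282) · √(1670792/297)
  = 3.858 · √5625.6
  = 3.858 · 75.0037
  = 289.3645

Minimum detectable difference ≈ 289.4 kWh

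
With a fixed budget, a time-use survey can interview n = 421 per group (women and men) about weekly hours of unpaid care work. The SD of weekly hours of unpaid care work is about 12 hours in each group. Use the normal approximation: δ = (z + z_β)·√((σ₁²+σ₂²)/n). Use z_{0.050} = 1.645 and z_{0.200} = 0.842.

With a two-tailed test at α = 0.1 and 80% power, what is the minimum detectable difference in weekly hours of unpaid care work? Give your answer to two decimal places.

δ = (z_{α/2} + z_β) · √((σ₁²+σ₂²)/n)
  = (1.645 + 0.842) · √(288/421)
  = 2.487 · √0.68409
  = 2.487 · 0.8271
  = 2.0570

Minimum detectable difference ≈ 2.06 hours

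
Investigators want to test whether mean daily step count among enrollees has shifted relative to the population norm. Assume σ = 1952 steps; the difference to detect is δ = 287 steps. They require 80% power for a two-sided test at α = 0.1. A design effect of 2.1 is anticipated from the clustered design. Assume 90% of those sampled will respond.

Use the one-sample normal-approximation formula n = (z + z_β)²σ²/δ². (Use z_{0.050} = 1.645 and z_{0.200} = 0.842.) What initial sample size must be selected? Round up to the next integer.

n = (z_{α/2} + z_β)² · σ² / δ²
  = (1.645 + 0.842)² · 1952² / 287²
  = 6.1852 · 3810304 / 82369
  = 286.12
Design effect: 2.1 × 286.12 = 600.85.
Adjust for 90% response: 600.85 / 0.90 = 667.61.
Round up → n = 668.

n = 668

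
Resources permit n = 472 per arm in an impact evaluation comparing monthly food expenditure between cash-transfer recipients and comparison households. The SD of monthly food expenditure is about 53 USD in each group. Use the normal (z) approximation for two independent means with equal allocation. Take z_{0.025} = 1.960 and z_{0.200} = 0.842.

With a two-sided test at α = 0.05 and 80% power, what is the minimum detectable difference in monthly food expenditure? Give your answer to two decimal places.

Minimum detectable difference ≈ 9.67 USD

δ = (z_{α/2} + z_β) · √((σ₁²+σ₂²)/n)
  = (1.960 + 0.842) · √(5618/472)
  = 2.802 · √11.9025
  = 2.802 · 3.4500
  = 9.6669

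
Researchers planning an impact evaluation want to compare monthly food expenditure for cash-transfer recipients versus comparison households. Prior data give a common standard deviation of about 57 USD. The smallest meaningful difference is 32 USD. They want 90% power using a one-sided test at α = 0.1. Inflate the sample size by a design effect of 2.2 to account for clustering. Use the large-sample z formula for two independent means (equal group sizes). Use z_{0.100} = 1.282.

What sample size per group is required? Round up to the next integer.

n = 92 per group

n = (z_α + z_β)² · (σ₁² + σ₂²) / δ²
  = (1.282 + 1.282)² · (2·57² = 6498) / 32²
  = 6.5741 · 6498 / 1024
  = 41.72
Design effect: 2.2 × 41.72 = 91.78.
Round up → n = 92 per group.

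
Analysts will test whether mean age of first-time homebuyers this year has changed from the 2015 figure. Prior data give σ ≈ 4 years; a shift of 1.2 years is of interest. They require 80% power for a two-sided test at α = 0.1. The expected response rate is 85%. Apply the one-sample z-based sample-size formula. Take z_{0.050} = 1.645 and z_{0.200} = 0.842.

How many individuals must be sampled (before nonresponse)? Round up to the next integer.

n = 81

n = (z_{α/2} + z_β)² · σ² / δ²
  = (1.645 + 0.842)² · 4² / 1.2²
  = 6.1852 · 16 / 1.44
  = 68.72
Adjust for 85% response: 68.72 / 0.85 = 80.85.
Round up → n = 81.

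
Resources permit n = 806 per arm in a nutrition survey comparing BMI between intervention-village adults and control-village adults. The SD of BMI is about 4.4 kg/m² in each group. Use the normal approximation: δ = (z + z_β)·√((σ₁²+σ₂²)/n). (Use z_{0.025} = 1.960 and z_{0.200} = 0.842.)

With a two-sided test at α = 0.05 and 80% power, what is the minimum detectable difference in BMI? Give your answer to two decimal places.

Minimum detectable difference ≈ 0.61 kg/m²

δ = (z_{α/2} + z_β) · √((σ₁²+σ₂²)/n)
  = (1.960 + 0.842) · √(38.72/806)
  = 2.802 · √0.04804
  = 2.802 · 0.2192
  = 0.6141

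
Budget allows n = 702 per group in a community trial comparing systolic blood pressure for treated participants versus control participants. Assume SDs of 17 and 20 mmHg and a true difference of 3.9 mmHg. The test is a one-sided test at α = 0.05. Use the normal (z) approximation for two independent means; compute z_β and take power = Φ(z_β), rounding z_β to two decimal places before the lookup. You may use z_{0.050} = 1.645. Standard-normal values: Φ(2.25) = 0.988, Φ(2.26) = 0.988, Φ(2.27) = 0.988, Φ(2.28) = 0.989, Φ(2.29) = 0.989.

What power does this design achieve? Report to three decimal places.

Power ≈ 0.989

z_β = δ·√(n/(σ₁²+σ₂²)) − z_α
    = 3.9 · √(702/689) − 1.645
    = 3.9 · 1.00939 − 1.645
    = 3.9366 − 1.645 = 2.2916 → 2.29
Power = Φ(2.29) = 0.989.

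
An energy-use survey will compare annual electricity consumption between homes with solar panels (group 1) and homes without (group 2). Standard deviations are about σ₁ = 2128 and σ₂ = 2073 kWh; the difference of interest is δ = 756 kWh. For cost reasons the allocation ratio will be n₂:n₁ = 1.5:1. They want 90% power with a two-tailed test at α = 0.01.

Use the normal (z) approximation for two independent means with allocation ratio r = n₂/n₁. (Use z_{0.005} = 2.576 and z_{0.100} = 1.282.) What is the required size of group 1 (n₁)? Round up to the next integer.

n₁ = (z_{α/2} + z_β)² · (σ₁² + σ₂²/r) / δ²
   = (2.576 + 1.282)² · (2128² + 2073²/1.5) / 756²
   = 14.8842 · (4528384 + 2864886) / 571536
   = 14.8842 · 7393270 / 571536
   = 192.54
Round up → n₁ = 193; n₂ = r·n₁ = 1.5 × 193 = 290.

n₁ = 193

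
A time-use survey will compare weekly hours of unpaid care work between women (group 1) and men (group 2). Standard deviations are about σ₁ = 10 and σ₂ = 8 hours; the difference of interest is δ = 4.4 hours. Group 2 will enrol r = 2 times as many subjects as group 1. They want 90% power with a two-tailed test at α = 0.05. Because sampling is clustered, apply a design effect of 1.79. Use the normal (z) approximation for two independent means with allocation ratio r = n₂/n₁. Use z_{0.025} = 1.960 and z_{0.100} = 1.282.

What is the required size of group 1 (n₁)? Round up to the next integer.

n₁ = 129

n₁ = (z_{α/2} + z_β)² · (σ₁² + σ₂²/r) / δ²
   = (1.960 + 1.282)² · (10² + 8²/2) / 4.4²
   = 10.5106 · (100 + 32) / 19.36
   = 10.5106 · 132 / 19.36
   = 71.66
Design effect: 1.79 × 71.66 = 128.28.
Round up → n₁ = 129; n₂ = r·n₁ = 2 × 129 = 258.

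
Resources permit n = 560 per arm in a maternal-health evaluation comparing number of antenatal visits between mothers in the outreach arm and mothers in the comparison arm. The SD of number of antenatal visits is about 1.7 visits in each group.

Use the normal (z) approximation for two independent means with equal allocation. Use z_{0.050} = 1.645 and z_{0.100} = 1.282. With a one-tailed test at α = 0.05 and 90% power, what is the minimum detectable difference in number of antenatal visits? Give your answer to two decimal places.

δ = (z_α + z_β) · √((σ₁²+σ₂²)/n)
  = (1.645 + 1.282) · √(5.78/560)
  = 2.927 · √0.01032
  = 2.927 · 0.1016
  = 0.2974

Minimum detectable difference ≈ 0.30 visits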